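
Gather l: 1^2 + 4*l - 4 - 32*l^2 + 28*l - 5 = -32*l^2 + 32*l - 8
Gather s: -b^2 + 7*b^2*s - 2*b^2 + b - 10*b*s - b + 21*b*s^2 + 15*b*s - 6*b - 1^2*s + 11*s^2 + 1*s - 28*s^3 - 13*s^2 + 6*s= -3*b^2 - 6*b - 28*s^3 + s^2*(21*b - 2) + s*(7*b^2 + 5*b + 6)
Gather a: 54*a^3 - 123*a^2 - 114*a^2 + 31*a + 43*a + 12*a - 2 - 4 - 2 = 54*a^3 - 237*a^2 + 86*a - 8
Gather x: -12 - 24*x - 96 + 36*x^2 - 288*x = 36*x^2 - 312*x - 108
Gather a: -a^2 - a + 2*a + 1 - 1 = -a^2 + a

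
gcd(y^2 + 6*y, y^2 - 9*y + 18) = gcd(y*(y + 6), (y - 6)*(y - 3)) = 1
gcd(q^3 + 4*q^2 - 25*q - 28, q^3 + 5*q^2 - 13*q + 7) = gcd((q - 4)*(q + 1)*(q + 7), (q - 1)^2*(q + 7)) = q + 7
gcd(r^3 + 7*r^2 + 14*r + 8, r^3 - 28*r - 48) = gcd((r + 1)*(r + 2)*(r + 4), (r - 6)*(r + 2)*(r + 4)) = r^2 + 6*r + 8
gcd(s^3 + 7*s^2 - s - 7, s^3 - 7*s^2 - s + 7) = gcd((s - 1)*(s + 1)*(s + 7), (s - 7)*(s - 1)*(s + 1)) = s^2 - 1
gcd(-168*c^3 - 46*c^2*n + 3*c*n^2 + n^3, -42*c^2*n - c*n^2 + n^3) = 42*c^2 + c*n - n^2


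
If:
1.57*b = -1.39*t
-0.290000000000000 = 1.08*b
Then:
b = -0.27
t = 0.30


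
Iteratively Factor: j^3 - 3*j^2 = (j - 3)*(j^2) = j*(j - 3)*(j)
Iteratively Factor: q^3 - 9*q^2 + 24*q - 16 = (q - 1)*(q^2 - 8*q + 16) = (q - 4)*(q - 1)*(q - 4)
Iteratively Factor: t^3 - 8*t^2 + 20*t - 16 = (t - 4)*(t^2 - 4*t + 4) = (t - 4)*(t - 2)*(t - 2)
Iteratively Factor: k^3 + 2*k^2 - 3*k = (k)*(k^2 + 2*k - 3) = k*(k + 3)*(k - 1)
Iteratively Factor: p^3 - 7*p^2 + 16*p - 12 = (p - 2)*(p^2 - 5*p + 6) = (p - 2)^2*(p - 3)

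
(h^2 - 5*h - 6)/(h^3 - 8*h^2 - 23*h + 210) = (h + 1)/(h^2 - 2*h - 35)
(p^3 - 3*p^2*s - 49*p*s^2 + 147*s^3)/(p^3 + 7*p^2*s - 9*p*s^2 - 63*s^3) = (p - 7*s)/(p + 3*s)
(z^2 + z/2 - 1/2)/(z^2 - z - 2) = (z - 1/2)/(z - 2)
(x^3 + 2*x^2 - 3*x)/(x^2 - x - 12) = x*(x - 1)/(x - 4)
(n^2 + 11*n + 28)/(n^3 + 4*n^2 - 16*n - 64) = (n + 7)/(n^2 - 16)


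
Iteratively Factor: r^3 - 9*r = (r - 3)*(r^2 + 3*r) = r*(r - 3)*(r + 3)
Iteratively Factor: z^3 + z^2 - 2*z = (z)*(z^2 + z - 2) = z*(z + 2)*(z - 1)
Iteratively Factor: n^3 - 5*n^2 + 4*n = (n - 4)*(n^2 - n) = (n - 4)*(n - 1)*(n)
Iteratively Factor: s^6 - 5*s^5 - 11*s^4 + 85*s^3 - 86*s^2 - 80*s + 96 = (s - 3)*(s^5 - 2*s^4 - 17*s^3 + 34*s^2 + 16*s - 32) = (s - 3)*(s + 4)*(s^4 - 6*s^3 + 7*s^2 + 6*s - 8) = (s - 3)*(s - 2)*(s + 4)*(s^3 - 4*s^2 - s + 4) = (s - 4)*(s - 3)*(s - 2)*(s + 4)*(s^2 - 1) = (s - 4)*(s - 3)*(s - 2)*(s + 1)*(s + 4)*(s - 1)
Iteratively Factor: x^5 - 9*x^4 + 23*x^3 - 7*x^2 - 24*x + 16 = (x - 4)*(x^4 - 5*x^3 + 3*x^2 + 5*x - 4) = (x - 4)*(x - 1)*(x^3 - 4*x^2 - x + 4) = (x - 4)*(x - 1)*(x + 1)*(x^2 - 5*x + 4) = (x - 4)*(x - 1)^2*(x + 1)*(x - 4)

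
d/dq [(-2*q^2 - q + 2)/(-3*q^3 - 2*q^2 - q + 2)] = 6*q^2*(-q^2 - q + 3)/(9*q^6 + 12*q^5 + 10*q^4 - 8*q^3 - 7*q^2 - 4*q + 4)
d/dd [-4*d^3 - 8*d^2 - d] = -12*d^2 - 16*d - 1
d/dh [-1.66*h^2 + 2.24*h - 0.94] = 2.24 - 3.32*h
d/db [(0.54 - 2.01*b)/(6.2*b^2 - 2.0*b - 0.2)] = (12.462*b^2 - 6.696*b + 1.482)/(38.44*b^4 - 24.8*b^3 + 1.52*b^2 + 0.8*b + 0.04)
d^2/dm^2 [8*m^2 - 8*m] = 16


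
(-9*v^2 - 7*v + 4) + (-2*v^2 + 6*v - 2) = -11*v^2 - v + 2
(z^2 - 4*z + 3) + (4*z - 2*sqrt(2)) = z^2 - 2*sqrt(2) + 3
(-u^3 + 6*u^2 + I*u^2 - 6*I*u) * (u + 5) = -u^4 + u^3 + I*u^3 + 30*u^2 - I*u^2 - 30*I*u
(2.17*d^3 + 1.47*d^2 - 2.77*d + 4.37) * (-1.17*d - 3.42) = -2.5389*d^4 - 9.1413*d^3 - 1.7865*d^2 + 4.3605*d - 14.9454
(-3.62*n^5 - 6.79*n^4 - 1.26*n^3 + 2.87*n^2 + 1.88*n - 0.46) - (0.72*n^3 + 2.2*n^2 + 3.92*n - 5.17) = -3.62*n^5 - 6.79*n^4 - 1.98*n^3 + 0.67*n^2 - 2.04*n + 4.71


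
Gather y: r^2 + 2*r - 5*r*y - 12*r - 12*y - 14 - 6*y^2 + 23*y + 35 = r^2 - 10*r - 6*y^2 + y*(11 - 5*r) + 21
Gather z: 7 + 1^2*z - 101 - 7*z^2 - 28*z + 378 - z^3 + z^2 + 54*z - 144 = -z^3 - 6*z^2 + 27*z + 140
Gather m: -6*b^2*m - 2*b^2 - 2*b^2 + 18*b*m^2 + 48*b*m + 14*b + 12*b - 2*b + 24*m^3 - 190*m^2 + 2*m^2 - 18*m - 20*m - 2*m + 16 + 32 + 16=-4*b^2 + 24*b + 24*m^3 + m^2*(18*b - 188) + m*(-6*b^2 + 48*b - 40) + 64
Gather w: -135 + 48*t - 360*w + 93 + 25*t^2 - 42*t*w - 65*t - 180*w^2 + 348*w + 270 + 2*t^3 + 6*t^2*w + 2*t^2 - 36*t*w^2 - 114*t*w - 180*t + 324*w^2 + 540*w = 2*t^3 + 27*t^2 - 197*t + w^2*(144 - 36*t) + w*(6*t^2 - 156*t + 528) + 228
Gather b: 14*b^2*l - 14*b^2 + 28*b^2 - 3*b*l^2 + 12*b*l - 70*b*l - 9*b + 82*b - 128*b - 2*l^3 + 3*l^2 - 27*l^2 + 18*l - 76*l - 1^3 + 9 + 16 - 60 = b^2*(14*l + 14) + b*(-3*l^2 - 58*l - 55) - 2*l^3 - 24*l^2 - 58*l - 36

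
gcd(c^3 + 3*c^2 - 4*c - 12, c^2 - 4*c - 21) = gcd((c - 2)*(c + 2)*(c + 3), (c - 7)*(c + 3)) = c + 3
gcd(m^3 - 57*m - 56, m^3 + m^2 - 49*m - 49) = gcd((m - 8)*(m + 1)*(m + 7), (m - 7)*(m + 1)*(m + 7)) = m^2 + 8*m + 7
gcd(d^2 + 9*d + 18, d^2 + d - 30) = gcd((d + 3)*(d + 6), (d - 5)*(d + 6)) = d + 6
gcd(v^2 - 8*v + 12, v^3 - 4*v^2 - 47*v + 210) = v - 6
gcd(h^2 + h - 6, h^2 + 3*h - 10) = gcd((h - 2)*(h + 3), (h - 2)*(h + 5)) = h - 2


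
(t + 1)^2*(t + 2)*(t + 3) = t^4 + 7*t^3 + 17*t^2 + 17*t + 6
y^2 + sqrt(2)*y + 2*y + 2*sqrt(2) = (y + 2)*(y + sqrt(2))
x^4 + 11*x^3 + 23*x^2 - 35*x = x*(x - 1)*(x + 5)*(x + 7)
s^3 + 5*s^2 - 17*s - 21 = (s - 3)*(s + 1)*(s + 7)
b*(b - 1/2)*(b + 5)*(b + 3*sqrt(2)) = b^4 + 3*sqrt(2)*b^3 + 9*b^3/2 - 5*b^2/2 + 27*sqrt(2)*b^2/2 - 15*sqrt(2)*b/2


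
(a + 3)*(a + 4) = a^2 + 7*a + 12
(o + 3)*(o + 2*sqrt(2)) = o^2 + 2*sqrt(2)*o + 3*o + 6*sqrt(2)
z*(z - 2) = z^2 - 2*z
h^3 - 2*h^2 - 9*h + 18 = (h - 3)*(h - 2)*(h + 3)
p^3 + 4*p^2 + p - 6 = (p - 1)*(p + 2)*(p + 3)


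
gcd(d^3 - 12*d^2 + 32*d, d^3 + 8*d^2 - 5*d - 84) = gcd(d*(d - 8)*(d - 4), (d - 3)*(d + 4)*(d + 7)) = 1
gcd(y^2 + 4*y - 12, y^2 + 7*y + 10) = 1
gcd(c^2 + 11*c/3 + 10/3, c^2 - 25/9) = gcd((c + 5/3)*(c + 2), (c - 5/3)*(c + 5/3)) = c + 5/3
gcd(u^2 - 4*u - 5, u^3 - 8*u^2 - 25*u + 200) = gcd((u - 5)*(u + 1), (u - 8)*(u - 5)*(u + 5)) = u - 5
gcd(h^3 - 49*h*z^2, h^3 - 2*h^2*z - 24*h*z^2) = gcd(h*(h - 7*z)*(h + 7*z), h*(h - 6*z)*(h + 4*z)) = h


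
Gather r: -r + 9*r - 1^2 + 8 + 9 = 8*r + 16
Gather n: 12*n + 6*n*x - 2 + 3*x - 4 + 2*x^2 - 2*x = n*(6*x + 12) + 2*x^2 + x - 6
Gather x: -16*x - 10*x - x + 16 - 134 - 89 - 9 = -27*x - 216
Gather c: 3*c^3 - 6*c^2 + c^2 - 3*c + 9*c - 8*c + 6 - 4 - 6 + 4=3*c^3 - 5*c^2 - 2*c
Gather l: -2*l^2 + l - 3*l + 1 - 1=-2*l^2 - 2*l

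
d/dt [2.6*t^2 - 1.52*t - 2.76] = 5.2*t - 1.52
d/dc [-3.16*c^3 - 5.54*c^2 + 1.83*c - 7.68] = -9.48*c^2 - 11.08*c + 1.83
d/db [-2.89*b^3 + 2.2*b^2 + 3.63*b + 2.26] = -8.67*b^2 + 4.4*b + 3.63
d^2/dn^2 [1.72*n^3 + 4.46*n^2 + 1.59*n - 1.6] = 10.32*n + 8.92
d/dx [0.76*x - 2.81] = 0.760000000000000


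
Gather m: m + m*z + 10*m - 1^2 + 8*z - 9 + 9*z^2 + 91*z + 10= m*(z + 11) + 9*z^2 + 99*z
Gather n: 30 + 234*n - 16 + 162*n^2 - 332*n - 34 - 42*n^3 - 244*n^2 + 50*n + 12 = -42*n^3 - 82*n^2 - 48*n - 8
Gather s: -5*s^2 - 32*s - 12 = -5*s^2 - 32*s - 12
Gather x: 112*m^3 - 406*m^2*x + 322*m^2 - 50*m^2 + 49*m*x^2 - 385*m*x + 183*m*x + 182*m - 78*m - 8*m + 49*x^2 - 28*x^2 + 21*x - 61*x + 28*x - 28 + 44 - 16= 112*m^3 + 272*m^2 + 96*m + x^2*(49*m + 21) + x*(-406*m^2 - 202*m - 12)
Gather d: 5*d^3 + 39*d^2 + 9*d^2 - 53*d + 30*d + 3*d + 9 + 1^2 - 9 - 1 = 5*d^3 + 48*d^2 - 20*d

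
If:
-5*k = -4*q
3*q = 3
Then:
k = 4/5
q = 1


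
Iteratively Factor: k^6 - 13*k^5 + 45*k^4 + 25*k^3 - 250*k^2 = (k)*(k^5 - 13*k^4 + 45*k^3 + 25*k^2 - 250*k) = k*(k - 5)*(k^4 - 8*k^3 + 5*k^2 + 50*k) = k*(k - 5)^2*(k^3 - 3*k^2 - 10*k) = k^2*(k - 5)^2*(k^2 - 3*k - 10) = k^2*(k - 5)^2*(k + 2)*(k - 5)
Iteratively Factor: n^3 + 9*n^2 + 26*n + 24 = (n + 3)*(n^2 + 6*n + 8) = (n + 3)*(n + 4)*(n + 2)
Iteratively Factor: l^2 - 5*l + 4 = (l - 4)*(l - 1)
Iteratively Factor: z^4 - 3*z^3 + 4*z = (z - 2)*(z^3 - z^2 - 2*z) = z*(z - 2)*(z^2 - z - 2) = z*(z - 2)*(z + 1)*(z - 2)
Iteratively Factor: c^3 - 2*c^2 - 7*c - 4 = (c + 1)*(c^2 - 3*c - 4) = (c + 1)^2*(c - 4)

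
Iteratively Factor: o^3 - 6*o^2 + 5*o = (o - 1)*(o^2 - 5*o) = o*(o - 1)*(o - 5)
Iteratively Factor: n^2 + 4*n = (n)*(n + 4)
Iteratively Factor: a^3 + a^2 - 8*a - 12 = (a + 2)*(a^2 - a - 6) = (a - 3)*(a + 2)*(a + 2)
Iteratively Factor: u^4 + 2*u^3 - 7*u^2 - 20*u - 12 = (u + 1)*(u^3 + u^2 - 8*u - 12) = (u - 3)*(u + 1)*(u^2 + 4*u + 4) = (u - 3)*(u + 1)*(u + 2)*(u + 2)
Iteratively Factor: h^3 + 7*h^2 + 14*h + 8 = (h + 1)*(h^2 + 6*h + 8) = (h + 1)*(h + 2)*(h + 4)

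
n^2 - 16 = (n - 4)*(n + 4)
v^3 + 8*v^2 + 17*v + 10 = (v + 1)*(v + 2)*(v + 5)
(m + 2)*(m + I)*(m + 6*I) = m^3 + 2*m^2 + 7*I*m^2 - 6*m + 14*I*m - 12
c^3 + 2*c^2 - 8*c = c*(c - 2)*(c + 4)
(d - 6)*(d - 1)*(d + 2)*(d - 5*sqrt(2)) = d^4 - 5*sqrt(2)*d^3 - 5*d^3 - 8*d^2 + 25*sqrt(2)*d^2 + 12*d + 40*sqrt(2)*d - 60*sqrt(2)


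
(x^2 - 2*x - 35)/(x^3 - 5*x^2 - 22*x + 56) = (x + 5)/(x^2 + 2*x - 8)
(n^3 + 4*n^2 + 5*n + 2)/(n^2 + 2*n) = n + 2 + 1/n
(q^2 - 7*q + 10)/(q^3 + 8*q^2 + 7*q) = (q^2 - 7*q + 10)/(q*(q^2 + 8*q + 7))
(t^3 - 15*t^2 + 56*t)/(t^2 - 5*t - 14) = t*(t - 8)/(t + 2)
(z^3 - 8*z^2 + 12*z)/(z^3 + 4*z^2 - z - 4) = z*(z^2 - 8*z + 12)/(z^3 + 4*z^2 - z - 4)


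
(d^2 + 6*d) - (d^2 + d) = 5*d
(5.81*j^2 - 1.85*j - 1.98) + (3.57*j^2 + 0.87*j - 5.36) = 9.38*j^2 - 0.98*j - 7.34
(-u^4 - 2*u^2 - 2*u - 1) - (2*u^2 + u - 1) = -u^4 - 4*u^2 - 3*u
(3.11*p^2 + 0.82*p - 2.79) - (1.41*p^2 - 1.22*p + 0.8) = 1.7*p^2 + 2.04*p - 3.59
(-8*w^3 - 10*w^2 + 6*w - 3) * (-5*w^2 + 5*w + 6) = 40*w^5 + 10*w^4 - 128*w^3 - 15*w^2 + 21*w - 18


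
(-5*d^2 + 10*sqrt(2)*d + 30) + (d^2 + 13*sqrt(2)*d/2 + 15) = -4*d^2 + 33*sqrt(2)*d/2 + 45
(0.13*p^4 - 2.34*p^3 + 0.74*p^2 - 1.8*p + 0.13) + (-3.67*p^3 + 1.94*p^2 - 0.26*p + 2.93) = 0.13*p^4 - 6.01*p^3 + 2.68*p^2 - 2.06*p + 3.06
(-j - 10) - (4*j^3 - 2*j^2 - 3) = -4*j^3 + 2*j^2 - j - 7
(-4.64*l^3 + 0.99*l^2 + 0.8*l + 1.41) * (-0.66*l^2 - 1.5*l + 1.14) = 3.0624*l^5 + 6.3066*l^4 - 7.3026*l^3 - 1.002*l^2 - 1.203*l + 1.6074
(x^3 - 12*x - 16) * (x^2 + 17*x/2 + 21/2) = x^5 + 17*x^4/2 - 3*x^3/2 - 118*x^2 - 262*x - 168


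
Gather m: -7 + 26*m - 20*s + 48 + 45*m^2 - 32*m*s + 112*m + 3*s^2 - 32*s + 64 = 45*m^2 + m*(138 - 32*s) + 3*s^2 - 52*s + 105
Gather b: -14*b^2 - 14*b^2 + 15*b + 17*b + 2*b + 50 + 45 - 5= -28*b^2 + 34*b + 90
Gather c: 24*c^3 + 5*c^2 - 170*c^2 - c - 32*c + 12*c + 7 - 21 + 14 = 24*c^3 - 165*c^2 - 21*c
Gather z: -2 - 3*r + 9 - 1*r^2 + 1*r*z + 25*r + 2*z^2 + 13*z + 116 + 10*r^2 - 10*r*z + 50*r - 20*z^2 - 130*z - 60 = 9*r^2 + 72*r - 18*z^2 + z*(-9*r - 117) + 63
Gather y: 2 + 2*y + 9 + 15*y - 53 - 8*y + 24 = 9*y - 18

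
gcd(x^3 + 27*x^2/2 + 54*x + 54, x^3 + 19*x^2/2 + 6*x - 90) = x^2 + 12*x + 36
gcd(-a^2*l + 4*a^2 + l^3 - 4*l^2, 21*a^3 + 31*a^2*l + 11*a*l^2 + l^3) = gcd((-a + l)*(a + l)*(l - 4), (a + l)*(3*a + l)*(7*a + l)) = a + l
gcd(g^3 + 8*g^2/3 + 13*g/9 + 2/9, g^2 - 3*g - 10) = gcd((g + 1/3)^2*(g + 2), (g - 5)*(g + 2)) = g + 2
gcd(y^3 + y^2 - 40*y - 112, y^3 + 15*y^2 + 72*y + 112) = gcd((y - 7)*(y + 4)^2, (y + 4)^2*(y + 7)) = y^2 + 8*y + 16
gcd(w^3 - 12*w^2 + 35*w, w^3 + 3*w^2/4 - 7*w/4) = w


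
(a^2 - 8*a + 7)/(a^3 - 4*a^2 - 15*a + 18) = (a - 7)/(a^2 - 3*a - 18)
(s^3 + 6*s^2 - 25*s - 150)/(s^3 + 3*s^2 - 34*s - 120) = (s^2 + s - 30)/(s^2 - 2*s - 24)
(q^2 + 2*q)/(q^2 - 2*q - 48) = q*(q + 2)/(q^2 - 2*q - 48)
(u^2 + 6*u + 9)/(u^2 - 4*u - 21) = (u + 3)/(u - 7)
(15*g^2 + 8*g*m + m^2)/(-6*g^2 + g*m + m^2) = (-5*g - m)/(2*g - m)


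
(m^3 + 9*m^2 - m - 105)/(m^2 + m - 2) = (m^3 + 9*m^2 - m - 105)/(m^2 + m - 2)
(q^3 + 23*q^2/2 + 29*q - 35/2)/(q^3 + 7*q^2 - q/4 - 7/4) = 2*(q + 5)/(2*q + 1)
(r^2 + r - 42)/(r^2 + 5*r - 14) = (r - 6)/(r - 2)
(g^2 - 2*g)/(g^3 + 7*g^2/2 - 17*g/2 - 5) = 2*g/(2*g^2 + 11*g + 5)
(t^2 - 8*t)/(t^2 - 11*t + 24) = t/(t - 3)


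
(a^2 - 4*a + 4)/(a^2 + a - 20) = (a^2 - 4*a + 4)/(a^2 + a - 20)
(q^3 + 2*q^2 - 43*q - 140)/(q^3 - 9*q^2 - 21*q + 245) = (q + 4)/(q - 7)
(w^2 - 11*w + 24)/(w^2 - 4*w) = (w^2 - 11*w + 24)/(w*(w - 4))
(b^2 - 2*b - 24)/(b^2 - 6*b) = (b + 4)/b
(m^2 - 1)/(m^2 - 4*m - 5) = (m - 1)/(m - 5)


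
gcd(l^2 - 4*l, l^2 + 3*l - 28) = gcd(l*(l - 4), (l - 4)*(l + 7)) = l - 4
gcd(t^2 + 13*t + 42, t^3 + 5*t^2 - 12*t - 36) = t + 6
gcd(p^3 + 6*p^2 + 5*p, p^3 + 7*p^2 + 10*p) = p^2 + 5*p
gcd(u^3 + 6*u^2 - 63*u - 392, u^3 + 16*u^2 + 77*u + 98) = u^2 + 14*u + 49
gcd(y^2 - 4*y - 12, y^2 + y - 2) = y + 2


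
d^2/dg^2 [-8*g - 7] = 0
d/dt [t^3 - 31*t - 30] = 3*t^2 - 31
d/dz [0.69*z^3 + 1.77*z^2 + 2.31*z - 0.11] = 2.07*z^2 + 3.54*z + 2.31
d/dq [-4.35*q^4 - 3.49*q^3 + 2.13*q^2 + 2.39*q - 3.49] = -17.4*q^3 - 10.47*q^2 + 4.26*q + 2.39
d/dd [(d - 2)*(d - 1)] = 2*d - 3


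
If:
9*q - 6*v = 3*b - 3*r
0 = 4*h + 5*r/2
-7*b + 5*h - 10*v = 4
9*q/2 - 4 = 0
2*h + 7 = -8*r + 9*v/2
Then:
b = 2236/297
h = 740/297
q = 8/9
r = -1184/297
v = -146/33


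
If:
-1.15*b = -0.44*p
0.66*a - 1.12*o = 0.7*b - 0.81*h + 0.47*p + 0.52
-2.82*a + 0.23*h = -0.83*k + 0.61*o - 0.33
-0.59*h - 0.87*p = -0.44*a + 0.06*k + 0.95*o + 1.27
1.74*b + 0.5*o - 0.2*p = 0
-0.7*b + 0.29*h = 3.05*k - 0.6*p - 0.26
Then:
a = 0.85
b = 1.43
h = -1.46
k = 0.35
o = -3.47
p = 3.73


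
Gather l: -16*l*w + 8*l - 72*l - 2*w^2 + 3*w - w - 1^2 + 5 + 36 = l*(-16*w - 64) - 2*w^2 + 2*w + 40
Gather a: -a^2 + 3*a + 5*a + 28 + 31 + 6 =-a^2 + 8*a + 65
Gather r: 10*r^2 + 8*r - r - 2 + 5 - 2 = 10*r^2 + 7*r + 1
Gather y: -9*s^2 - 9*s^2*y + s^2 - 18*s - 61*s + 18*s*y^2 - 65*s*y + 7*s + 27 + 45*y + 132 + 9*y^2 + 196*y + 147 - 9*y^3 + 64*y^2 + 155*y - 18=-8*s^2 - 72*s - 9*y^3 + y^2*(18*s + 73) + y*(-9*s^2 - 65*s + 396) + 288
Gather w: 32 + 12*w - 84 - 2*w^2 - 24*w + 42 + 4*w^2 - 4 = 2*w^2 - 12*w - 14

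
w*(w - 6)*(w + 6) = w^3 - 36*w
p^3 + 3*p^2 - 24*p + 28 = (p - 2)^2*(p + 7)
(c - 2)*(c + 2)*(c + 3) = c^3 + 3*c^2 - 4*c - 12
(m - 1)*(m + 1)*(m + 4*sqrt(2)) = m^3 + 4*sqrt(2)*m^2 - m - 4*sqrt(2)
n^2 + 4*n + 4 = (n + 2)^2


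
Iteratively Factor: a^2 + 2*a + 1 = (a + 1)*(a + 1)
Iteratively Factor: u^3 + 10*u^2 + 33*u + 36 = (u + 3)*(u^2 + 7*u + 12) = (u + 3)*(u + 4)*(u + 3)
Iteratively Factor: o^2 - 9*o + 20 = (o - 5)*(o - 4)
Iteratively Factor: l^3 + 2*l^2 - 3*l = (l + 3)*(l^2 - l) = l*(l + 3)*(l - 1)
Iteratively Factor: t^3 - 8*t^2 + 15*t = (t - 5)*(t^2 - 3*t) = t*(t - 5)*(t - 3)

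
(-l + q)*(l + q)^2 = -l^3 - l^2*q + l*q^2 + q^3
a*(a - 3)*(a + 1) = a^3 - 2*a^2 - 3*a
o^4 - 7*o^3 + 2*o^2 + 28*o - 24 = (o - 6)*(o - 2)*(o - 1)*(o + 2)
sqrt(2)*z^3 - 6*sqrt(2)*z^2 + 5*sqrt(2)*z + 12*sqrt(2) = (z - 4)*(z - 3)*(sqrt(2)*z + sqrt(2))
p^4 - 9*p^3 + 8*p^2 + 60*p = p*(p - 6)*(p - 5)*(p + 2)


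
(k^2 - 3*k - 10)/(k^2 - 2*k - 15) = (k + 2)/(k + 3)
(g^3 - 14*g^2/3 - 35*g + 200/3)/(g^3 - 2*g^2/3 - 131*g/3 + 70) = (g^2 - 3*g - 40)/(g^2 + g - 42)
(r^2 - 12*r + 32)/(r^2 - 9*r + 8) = (r - 4)/(r - 1)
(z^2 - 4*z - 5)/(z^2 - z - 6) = (-z^2 + 4*z + 5)/(-z^2 + z + 6)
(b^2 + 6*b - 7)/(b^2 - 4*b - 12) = (-b^2 - 6*b + 7)/(-b^2 + 4*b + 12)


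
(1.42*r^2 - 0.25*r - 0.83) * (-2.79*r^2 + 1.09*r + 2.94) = -3.9618*r^4 + 2.2453*r^3 + 6.218*r^2 - 1.6397*r - 2.4402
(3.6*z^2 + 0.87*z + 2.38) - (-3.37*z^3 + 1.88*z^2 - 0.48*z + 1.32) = 3.37*z^3 + 1.72*z^2 + 1.35*z + 1.06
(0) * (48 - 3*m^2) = 0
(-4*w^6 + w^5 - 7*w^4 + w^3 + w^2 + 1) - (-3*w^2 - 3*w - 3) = -4*w^6 + w^5 - 7*w^4 + w^3 + 4*w^2 + 3*w + 4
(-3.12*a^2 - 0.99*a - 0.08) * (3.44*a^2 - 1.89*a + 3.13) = -10.7328*a^4 + 2.4912*a^3 - 8.1697*a^2 - 2.9475*a - 0.2504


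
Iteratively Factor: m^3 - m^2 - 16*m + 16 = (m - 4)*(m^2 + 3*m - 4) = (m - 4)*(m + 4)*(m - 1)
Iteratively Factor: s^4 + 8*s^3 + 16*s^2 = (s)*(s^3 + 8*s^2 + 16*s) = s*(s + 4)*(s^2 + 4*s) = s*(s + 4)^2*(s)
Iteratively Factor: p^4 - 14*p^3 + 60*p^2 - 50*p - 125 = (p - 5)*(p^3 - 9*p^2 + 15*p + 25) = (p - 5)^2*(p^2 - 4*p - 5) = (p - 5)^2*(p + 1)*(p - 5)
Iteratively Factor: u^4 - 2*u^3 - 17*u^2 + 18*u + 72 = (u + 2)*(u^3 - 4*u^2 - 9*u + 36) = (u - 3)*(u + 2)*(u^2 - u - 12) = (u - 3)*(u + 2)*(u + 3)*(u - 4)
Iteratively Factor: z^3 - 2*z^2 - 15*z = (z + 3)*(z^2 - 5*z) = (z - 5)*(z + 3)*(z)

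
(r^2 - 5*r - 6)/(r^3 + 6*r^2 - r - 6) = (r - 6)/(r^2 + 5*r - 6)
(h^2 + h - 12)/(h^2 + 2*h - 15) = (h + 4)/(h + 5)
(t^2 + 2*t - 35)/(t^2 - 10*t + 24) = (t^2 + 2*t - 35)/(t^2 - 10*t + 24)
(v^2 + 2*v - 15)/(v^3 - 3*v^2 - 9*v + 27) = (v + 5)/(v^2 - 9)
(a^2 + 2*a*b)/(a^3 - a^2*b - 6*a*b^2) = 1/(a - 3*b)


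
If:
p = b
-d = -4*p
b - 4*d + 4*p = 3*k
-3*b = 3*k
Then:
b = 0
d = 0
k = 0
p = 0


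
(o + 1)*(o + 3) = o^2 + 4*o + 3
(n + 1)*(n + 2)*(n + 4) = n^3 + 7*n^2 + 14*n + 8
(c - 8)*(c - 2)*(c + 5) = c^3 - 5*c^2 - 34*c + 80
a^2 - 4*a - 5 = (a - 5)*(a + 1)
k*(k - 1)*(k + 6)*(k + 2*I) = k^4 + 5*k^3 + 2*I*k^3 - 6*k^2 + 10*I*k^2 - 12*I*k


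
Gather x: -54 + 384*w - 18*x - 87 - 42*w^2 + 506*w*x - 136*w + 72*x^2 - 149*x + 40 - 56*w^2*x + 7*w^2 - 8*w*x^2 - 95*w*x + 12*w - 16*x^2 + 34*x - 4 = -35*w^2 + 260*w + x^2*(56 - 8*w) + x*(-56*w^2 + 411*w - 133) - 105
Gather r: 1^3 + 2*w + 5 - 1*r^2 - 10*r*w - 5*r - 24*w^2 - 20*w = -r^2 + r*(-10*w - 5) - 24*w^2 - 18*w + 6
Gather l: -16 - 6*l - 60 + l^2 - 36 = l^2 - 6*l - 112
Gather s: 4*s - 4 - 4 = 4*s - 8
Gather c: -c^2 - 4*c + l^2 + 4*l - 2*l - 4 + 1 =-c^2 - 4*c + l^2 + 2*l - 3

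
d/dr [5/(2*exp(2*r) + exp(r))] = 5*(-4*exp(r) - 1)*exp(-r)/(2*exp(r) + 1)^2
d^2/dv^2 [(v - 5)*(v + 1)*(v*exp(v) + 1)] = v^3*exp(v) + 2*v^2*exp(v) - 15*v*exp(v) - 18*exp(v) + 2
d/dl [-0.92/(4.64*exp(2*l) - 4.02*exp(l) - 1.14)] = (8.5376*exp(l) - 3.6984)*exp(l)/(-4.64*exp(2*l) + 4.02*exp(l) + 1.14)^2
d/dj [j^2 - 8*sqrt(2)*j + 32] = 2*j - 8*sqrt(2)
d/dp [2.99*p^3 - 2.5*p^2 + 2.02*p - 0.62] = 8.97*p^2 - 5.0*p + 2.02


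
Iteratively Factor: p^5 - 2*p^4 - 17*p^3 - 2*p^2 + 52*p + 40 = (p - 2)*(p^4 - 17*p^2 - 36*p - 20) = (p - 5)*(p - 2)*(p^3 + 5*p^2 + 8*p + 4) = (p - 5)*(p - 2)*(p + 2)*(p^2 + 3*p + 2) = (p - 5)*(p - 2)*(p + 2)^2*(p + 1)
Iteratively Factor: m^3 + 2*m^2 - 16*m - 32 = (m - 4)*(m^2 + 6*m + 8) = (m - 4)*(m + 4)*(m + 2)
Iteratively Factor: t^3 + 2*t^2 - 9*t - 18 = (t + 2)*(t^2 - 9) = (t + 2)*(t + 3)*(t - 3)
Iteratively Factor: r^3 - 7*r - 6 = (r + 1)*(r^2 - r - 6) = (r - 3)*(r + 1)*(r + 2)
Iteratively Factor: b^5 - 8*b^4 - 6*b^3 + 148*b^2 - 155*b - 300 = (b - 5)*(b^4 - 3*b^3 - 21*b^2 + 43*b + 60) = (b - 5)^2*(b^3 + 2*b^2 - 11*b - 12) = (b - 5)^2*(b - 3)*(b^2 + 5*b + 4) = (b - 5)^2*(b - 3)*(b + 4)*(b + 1)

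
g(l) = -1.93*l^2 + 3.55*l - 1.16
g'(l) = 3.55 - 3.86*l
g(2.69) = -5.58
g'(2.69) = -6.83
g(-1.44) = -10.27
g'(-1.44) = 9.11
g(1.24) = 0.27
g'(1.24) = -1.24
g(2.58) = -4.85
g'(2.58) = -6.41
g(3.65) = -13.91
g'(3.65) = -10.54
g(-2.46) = -21.57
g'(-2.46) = 13.05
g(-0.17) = -1.82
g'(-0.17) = 4.21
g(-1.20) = -8.20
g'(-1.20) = 8.18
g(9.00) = -125.54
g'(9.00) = -31.19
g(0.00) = -1.16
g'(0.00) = 3.55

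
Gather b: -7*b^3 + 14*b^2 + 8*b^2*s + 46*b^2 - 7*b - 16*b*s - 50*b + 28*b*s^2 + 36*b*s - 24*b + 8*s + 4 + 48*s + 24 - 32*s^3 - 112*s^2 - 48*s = -7*b^3 + b^2*(8*s + 60) + b*(28*s^2 + 20*s - 81) - 32*s^3 - 112*s^2 + 8*s + 28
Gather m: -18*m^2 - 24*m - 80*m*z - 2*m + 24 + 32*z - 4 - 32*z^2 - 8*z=-18*m^2 + m*(-80*z - 26) - 32*z^2 + 24*z + 20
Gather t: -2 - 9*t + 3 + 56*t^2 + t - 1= 56*t^2 - 8*t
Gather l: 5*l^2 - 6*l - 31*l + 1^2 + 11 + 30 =5*l^2 - 37*l + 42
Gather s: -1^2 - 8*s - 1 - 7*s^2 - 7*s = -7*s^2 - 15*s - 2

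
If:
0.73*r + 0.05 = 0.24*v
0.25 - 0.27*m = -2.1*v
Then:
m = 7.77777777777778*v + 0.925925925925926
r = 0.328767123287671*v - 0.0684931506849315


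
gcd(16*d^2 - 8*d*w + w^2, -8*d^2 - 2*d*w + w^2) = -4*d + w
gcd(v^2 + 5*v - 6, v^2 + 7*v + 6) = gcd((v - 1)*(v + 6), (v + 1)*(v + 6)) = v + 6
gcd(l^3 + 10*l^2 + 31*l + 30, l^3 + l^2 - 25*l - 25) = l + 5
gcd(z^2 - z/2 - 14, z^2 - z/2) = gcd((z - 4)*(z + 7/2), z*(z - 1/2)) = 1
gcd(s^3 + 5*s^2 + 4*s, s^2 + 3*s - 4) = s + 4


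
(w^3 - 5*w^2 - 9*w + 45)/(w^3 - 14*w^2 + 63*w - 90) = (w + 3)/(w - 6)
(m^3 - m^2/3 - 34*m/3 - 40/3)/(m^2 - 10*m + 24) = (3*m^2 + 11*m + 10)/(3*(m - 6))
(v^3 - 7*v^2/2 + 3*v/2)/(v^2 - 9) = v*(2*v - 1)/(2*(v + 3))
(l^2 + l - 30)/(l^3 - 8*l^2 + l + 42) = (l^2 + l - 30)/(l^3 - 8*l^2 + l + 42)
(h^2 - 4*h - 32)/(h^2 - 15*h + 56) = (h + 4)/(h - 7)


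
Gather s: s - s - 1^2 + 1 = 0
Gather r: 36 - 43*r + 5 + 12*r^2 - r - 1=12*r^2 - 44*r + 40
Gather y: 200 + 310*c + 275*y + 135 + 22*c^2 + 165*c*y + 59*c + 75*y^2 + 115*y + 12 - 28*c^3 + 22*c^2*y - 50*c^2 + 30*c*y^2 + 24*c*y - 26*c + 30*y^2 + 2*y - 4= -28*c^3 - 28*c^2 + 343*c + y^2*(30*c + 105) + y*(22*c^2 + 189*c + 392) + 343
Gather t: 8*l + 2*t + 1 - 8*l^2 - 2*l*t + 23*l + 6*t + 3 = -8*l^2 + 31*l + t*(8 - 2*l) + 4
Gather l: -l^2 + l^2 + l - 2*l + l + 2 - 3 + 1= 0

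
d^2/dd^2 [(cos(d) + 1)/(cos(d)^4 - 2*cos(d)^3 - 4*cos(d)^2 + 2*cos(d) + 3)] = (-12 - 3/tan(d)^6 + 58/sin(d)^2 - 30*cos(d)/sin(d)^4 - 69/sin(d)^4 - 33*cos(d)^5/sin(d)^6 + 33*cos(d)/sin(d)^6 + 3/sin(d)^6)/(cos(d) - 3)^3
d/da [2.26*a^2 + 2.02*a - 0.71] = 4.52*a + 2.02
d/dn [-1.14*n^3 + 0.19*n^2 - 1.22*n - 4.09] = -3.42*n^2 + 0.38*n - 1.22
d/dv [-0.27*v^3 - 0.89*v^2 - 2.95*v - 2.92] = -0.81*v^2 - 1.78*v - 2.95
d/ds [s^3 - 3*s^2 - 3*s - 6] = 3*s^2 - 6*s - 3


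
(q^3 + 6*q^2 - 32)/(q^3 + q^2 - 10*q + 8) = (q + 4)/(q - 1)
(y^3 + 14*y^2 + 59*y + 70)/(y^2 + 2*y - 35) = (y^2 + 7*y + 10)/(y - 5)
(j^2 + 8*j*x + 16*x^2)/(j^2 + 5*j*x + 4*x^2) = (j + 4*x)/(j + x)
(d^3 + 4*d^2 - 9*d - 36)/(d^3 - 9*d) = (d + 4)/d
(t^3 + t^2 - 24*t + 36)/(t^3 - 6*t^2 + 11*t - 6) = (t + 6)/(t - 1)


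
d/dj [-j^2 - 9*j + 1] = -2*j - 9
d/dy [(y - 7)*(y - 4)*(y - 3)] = 3*y^2 - 28*y + 61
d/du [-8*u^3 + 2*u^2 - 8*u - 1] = -24*u^2 + 4*u - 8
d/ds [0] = 0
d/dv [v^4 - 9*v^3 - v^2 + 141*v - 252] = 4*v^3 - 27*v^2 - 2*v + 141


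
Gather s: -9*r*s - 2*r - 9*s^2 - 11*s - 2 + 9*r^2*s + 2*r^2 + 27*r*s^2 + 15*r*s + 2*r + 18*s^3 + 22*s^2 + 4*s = 2*r^2 + 18*s^3 + s^2*(27*r + 13) + s*(9*r^2 + 6*r - 7) - 2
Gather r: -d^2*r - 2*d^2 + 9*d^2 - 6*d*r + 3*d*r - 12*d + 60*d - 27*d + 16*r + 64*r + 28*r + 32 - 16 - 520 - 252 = 7*d^2 + 21*d + r*(-d^2 - 3*d + 108) - 756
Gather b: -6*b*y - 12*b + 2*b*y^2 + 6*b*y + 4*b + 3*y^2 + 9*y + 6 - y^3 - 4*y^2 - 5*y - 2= b*(2*y^2 - 8) - y^3 - y^2 + 4*y + 4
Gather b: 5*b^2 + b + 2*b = 5*b^2 + 3*b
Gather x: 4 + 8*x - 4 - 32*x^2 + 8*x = -32*x^2 + 16*x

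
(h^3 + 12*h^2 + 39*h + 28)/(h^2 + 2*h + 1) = (h^2 + 11*h + 28)/(h + 1)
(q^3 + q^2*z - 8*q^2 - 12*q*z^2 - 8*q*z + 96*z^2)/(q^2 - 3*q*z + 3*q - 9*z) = (q^2 + 4*q*z - 8*q - 32*z)/(q + 3)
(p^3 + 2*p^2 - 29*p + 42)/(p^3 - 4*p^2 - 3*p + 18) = (p^2 + 5*p - 14)/(p^2 - p - 6)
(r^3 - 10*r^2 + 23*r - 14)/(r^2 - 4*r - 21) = (r^2 - 3*r + 2)/(r + 3)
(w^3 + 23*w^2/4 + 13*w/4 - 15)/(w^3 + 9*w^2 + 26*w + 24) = (w - 5/4)/(w + 2)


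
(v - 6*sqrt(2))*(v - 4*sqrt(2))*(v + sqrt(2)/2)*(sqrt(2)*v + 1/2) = sqrt(2)*v^4 - 37*v^3/2 + 133*sqrt(2)*v^2/4 + 67*v + 12*sqrt(2)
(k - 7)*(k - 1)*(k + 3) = k^3 - 5*k^2 - 17*k + 21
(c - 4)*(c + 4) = c^2 - 16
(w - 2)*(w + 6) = w^2 + 4*w - 12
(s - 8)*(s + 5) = s^2 - 3*s - 40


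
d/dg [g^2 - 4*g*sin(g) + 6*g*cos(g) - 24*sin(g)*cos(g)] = -6*g*sin(g) - 4*g*cos(g) + 2*g - 4*sin(g) + 6*cos(g) - 24*cos(2*g)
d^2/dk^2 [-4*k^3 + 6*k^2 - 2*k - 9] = 12 - 24*k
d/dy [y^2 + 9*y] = 2*y + 9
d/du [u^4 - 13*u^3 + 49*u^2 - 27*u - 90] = 4*u^3 - 39*u^2 + 98*u - 27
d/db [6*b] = 6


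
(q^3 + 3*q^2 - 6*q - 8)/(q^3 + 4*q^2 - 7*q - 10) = (q + 4)/(q + 5)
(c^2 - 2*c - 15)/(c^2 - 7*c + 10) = (c + 3)/(c - 2)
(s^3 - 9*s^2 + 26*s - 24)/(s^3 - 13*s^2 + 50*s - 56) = (s - 3)/(s - 7)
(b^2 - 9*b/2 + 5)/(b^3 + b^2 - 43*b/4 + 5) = 2*(b - 2)/(2*b^2 + 7*b - 4)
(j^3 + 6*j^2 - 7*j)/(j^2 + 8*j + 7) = j*(j - 1)/(j + 1)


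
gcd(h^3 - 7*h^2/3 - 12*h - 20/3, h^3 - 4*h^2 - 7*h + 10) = h^2 - 3*h - 10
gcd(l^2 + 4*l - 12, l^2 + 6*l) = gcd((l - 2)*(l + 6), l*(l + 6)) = l + 6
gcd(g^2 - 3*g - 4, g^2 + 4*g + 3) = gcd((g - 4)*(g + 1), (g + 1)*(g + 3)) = g + 1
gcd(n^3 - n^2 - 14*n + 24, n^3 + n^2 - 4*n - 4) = n - 2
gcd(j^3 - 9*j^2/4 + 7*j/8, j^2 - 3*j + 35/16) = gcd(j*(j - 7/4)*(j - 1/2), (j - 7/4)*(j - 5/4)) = j - 7/4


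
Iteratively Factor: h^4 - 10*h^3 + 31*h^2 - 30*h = (h - 5)*(h^3 - 5*h^2 + 6*h) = (h - 5)*(h - 3)*(h^2 - 2*h) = (h - 5)*(h - 3)*(h - 2)*(h)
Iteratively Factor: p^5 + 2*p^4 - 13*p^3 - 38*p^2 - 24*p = (p - 4)*(p^4 + 6*p^3 + 11*p^2 + 6*p) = p*(p - 4)*(p^3 + 6*p^2 + 11*p + 6) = p*(p - 4)*(p + 1)*(p^2 + 5*p + 6) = p*(p - 4)*(p + 1)*(p + 3)*(p + 2)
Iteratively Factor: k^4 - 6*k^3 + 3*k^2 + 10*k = (k - 5)*(k^3 - k^2 - 2*k) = (k - 5)*(k - 2)*(k^2 + k) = (k - 5)*(k - 2)*(k + 1)*(k)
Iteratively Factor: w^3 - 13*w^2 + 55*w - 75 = (w - 5)*(w^2 - 8*w + 15) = (w - 5)^2*(w - 3)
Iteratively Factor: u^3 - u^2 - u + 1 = (u - 1)*(u^2 - 1) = (u - 1)*(u + 1)*(u - 1)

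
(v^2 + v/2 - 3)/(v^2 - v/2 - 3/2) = (v + 2)/(v + 1)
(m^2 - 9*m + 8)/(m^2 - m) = (m - 8)/m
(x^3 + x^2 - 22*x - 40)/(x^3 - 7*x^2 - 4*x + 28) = (x^2 - x - 20)/(x^2 - 9*x + 14)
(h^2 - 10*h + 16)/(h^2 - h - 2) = (h - 8)/(h + 1)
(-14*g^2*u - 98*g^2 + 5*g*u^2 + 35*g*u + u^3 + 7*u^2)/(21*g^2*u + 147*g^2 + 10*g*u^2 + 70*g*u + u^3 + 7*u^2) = (-2*g + u)/(3*g + u)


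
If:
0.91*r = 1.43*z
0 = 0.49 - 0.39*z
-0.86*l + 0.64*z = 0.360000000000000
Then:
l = 0.52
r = 1.97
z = 1.26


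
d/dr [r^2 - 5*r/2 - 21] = 2*r - 5/2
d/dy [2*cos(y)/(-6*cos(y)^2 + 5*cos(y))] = -12*sin(y)/(6*cos(y) - 5)^2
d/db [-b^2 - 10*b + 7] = -2*b - 10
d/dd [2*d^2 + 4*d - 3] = 4*d + 4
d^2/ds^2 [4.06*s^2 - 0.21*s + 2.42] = 8.12000000000000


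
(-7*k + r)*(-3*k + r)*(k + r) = 21*k^3 + 11*k^2*r - 9*k*r^2 + r^3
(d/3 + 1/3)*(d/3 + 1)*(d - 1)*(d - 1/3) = d^4/9 + 8*d^3/27 - 2*d^2/9 - 8*d/27 + 1/9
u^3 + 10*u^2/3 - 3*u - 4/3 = (u - 1)*(u + 1/3)*(u + 4)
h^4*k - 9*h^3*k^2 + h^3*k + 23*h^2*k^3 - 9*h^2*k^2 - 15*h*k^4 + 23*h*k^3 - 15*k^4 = (h - 5*k)*(h - 3*k)*(h - k)*(h*k + k)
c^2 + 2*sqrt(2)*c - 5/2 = (c - sqrt(2)/2)*(c + 5*sqrt(2)/2)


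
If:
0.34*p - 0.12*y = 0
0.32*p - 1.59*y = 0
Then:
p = 0.00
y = 0.00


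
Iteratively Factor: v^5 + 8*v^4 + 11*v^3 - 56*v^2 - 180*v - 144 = (v + 4)*(v^4 + 4*v^3 - 5*v^2 - 36*v - 36) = (v + 3)*(v + 4)*(v^3 + v^2 - 8*v - 12) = (v - 3)*(v + 3)*(v + 4)*(v^2 + 4*v + 4) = (v - 3)*(v + 2)*(v + 3)*(v + 4)*(v + 2)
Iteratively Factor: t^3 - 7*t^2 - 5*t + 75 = (t - 5)*(t^2 - 2*t - 15) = (t - 5)*(t + 3)*(t - 5)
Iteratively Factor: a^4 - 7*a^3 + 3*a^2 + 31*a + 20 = (a - 4)*(a^3 - 3*a^2 - 9*a - 5) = (a - 4)*(a + 1)*(a^2 - 4*a - 5) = (a - 5)*(a - 4)*(a + 1)*(a + 1)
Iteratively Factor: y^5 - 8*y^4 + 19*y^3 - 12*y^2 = (y)*(y^4 - 8*y^3 + 19*y^2 - 12*y) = y*(y - 3)*(y^3 - 5*y^2 + 4*y) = y*(y - 4)*(y - 3)*(y^2 - y) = y^2*(y - 4)*(y - 3)*(y - 1)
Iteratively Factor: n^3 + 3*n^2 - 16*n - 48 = (n - 4)*(n^2 + 7*n + 12) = (n - 4)*(n + 3)*(n + 4)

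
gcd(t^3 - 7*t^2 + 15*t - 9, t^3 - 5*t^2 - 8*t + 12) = t - 1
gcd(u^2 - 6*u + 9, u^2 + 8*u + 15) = 1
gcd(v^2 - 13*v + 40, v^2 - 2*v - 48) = v - 8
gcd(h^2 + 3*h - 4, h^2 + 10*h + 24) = h + 4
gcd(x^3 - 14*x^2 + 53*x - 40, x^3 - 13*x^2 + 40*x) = x^2 - 13*x + 40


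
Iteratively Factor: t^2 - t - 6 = (t + 2)*(t - 3)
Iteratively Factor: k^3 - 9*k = (k - 3)*(k^2 + 3*k) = (k - 3)*(k + 3)*(k)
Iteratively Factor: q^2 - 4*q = (q)*(q - 4)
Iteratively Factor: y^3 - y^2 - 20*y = (y)*(y^2 - y - 20) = y*(y + 4)*(y - 5)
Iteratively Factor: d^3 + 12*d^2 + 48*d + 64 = (d + 4)*(d^2 + 8*d + 16) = (d + 4)^2*(d + 4)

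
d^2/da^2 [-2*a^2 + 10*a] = -4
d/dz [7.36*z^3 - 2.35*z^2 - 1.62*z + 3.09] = 22.08*z^2 - 4.7*z - 1.62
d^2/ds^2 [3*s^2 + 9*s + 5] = 6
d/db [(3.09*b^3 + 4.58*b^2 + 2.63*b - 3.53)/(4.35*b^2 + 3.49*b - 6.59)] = (13.4415*b^4 + 21.5682*b^3 - 56.5456*b^2 - 29.6534*b - 5.012)/(18.9225*b^4 + 30.363*b^3 - 45.1529*b^2 - 45.9982*b + 43.4281)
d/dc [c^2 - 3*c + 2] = 2*c - 3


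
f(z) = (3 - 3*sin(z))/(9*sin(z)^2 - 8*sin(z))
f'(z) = (3 - 3*sin(z))*(-18*sin(z)*cos(z) + 8*cos(z))/(9*sin(z)^2 - 8*sin(z))^2 - 3*cos(z)/(9*sin(z)^2 - 8*sin(z))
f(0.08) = -4.74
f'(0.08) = 58.47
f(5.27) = 0.42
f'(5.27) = 0.27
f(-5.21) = -4.53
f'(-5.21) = -192.31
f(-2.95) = 1.93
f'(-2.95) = -10.12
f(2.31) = -0.79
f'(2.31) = 0.79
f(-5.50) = -0.76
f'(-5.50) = -0.34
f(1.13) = 2.27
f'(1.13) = -73.58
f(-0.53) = 0.71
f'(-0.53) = 1.25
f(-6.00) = -1.41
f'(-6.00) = 4.50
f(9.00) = -1.00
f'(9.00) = -1.84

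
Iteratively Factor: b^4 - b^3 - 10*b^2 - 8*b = (b - 4)*(b^3 + 3*b^2 + 2*b) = (b - 4)*(b + 1)*(b^2 + 2*b) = (b - 4)*(b + 1)*(b + 2)*(b)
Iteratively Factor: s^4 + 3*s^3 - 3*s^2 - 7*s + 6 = (s - 1)*(s^3 + 4*s^2 + s - 6) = (s - 1)*(s + 3)*(s^2 + s - 2) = (s - 1)^2*(s + 3)*(s + 2)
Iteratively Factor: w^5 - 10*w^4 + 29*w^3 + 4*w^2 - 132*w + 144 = (w + 2)*(w^4 - 12*w^3 + 53*w^2 - 102*w + 72) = (w - 2)*(w + 2)*(w^3 - 10*w^2 + 33*w - 36) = (w - 3)*(w - 2)*(w + 2)*(w^2 - 7*w + 12) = (w - 4)*(w - 3)*(w - 2)*(w + 2)*(w - 3)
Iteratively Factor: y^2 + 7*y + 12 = (y + 4)*(y + 3)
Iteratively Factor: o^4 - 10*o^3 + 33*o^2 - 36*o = (o - 3)*(o^3 - 7*o^2 + 12*o) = (o - 4)*(o - 3)*(o^2 - 3*o) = (o - 4)*(o - 3)^2*(o)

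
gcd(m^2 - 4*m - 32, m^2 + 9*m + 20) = m + 4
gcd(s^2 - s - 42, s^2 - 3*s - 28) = s - 7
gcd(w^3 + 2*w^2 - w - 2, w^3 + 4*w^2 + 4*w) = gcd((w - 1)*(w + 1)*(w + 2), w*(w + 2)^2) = w + 2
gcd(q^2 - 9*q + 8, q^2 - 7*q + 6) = q - 1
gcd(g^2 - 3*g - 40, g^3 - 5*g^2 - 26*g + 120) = g + 5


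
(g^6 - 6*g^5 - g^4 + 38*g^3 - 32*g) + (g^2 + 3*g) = g^6 - 6*g^5 - g^4 + 38*g^3 + g^2 - 29*g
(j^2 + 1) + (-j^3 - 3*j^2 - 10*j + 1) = -j^3 - 2*j^2 - 10*j + 2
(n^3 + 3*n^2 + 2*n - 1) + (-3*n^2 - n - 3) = n^3 + n - 4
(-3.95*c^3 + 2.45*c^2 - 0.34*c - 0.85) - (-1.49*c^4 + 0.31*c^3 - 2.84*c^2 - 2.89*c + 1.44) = 1.49*c^4 - 4.26*c^3 + 5.29*c^2 + 2.55*c - 2.29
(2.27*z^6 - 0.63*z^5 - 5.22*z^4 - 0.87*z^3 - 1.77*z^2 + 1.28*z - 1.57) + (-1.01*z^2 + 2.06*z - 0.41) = 2.27*z^6 - 0.63*z^5 - 5.22*z^4 - 0.87*z^3 - 2.78*z^2 + 3.34*z - 1.98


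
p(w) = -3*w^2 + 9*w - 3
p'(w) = 9 - 6*w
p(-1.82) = -29.32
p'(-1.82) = 19.92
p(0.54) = 0.99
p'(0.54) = 5.76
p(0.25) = -0.94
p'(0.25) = 7.50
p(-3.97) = -86.01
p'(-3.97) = 32.82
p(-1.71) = -27.16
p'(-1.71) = 19.26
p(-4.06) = -88.99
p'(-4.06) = 33.36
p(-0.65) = -10.12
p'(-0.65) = 12.90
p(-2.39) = -41.65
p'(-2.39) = 23.34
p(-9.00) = -327.00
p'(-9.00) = 63.00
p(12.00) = -327.00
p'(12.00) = -63.00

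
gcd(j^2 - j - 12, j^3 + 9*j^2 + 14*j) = 1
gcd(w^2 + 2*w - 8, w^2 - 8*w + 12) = w - 2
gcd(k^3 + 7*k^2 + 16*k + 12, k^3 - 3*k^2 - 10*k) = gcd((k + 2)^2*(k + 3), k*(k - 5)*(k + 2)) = k + 2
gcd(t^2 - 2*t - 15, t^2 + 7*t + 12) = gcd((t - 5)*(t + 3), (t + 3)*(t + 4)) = t + 3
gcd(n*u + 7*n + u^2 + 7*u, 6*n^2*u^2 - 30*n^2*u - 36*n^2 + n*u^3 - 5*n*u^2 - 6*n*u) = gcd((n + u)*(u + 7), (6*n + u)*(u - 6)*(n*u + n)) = 1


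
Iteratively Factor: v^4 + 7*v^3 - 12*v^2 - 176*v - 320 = (v + 4)*(v^3 + 3*v^2 - 24*v - 80) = (v + 4)^2*(v^2 - v - 20) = (v + 4)^3*(v - 5)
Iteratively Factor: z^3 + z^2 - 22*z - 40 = (z + 2)*(z^2 - z - 20) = (z - 5)*(z + 2)*(z + 4)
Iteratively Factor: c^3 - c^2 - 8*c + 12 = (c - 2)*(c^2 + c - 6) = (c - 2)*(c + 3)*(c - 2)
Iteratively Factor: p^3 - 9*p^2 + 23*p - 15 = (p - 3)*(p^2 - 6*p + 5) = (p - 3)*(p - 1)*(p - 5)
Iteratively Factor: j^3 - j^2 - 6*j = (j + 2)*(j^2 - 3*j) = (j - 3)*(j + 2)*(j)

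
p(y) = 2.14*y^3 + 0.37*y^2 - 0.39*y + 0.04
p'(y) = 6.42*y^2 + 0.74*y - 0.39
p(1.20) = 3.80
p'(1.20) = 9.74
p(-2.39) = -26.13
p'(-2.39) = 34.51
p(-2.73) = -39.68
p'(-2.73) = 45.44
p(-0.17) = 0.11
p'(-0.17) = -0.33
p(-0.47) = 0.08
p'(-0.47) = 0.68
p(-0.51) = 0.05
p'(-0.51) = 0.90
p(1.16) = 3.43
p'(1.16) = 9.11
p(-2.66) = -36.58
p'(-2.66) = 43.07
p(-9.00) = -1526.54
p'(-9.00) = 512.97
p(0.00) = 0.04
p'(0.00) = -0.39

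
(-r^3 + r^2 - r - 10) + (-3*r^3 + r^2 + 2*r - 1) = -4*r^3 + 2*r^2 + r - 11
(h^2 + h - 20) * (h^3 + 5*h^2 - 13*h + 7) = h^5 + 6*h^4 - 28*h^3 - 106*h^2 + 267*h - 140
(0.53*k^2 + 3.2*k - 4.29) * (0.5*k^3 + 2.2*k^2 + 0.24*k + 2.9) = 0.265*k^5 + 2.766*k^4 + 5.0222*k^3 - 7.133*k^2 + 8.2504*k - 12.441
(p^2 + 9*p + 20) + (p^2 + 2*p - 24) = 2*p^2 + 11*p - 4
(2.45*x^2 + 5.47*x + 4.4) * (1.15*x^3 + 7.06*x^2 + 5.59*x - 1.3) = 2.8175*x^5 + 23.5875*x^4 + 57.3737*x^3 + 58.4563*x^2 + 17.485*x - 5.72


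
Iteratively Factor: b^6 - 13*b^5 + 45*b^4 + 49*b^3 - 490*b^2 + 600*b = (b + 3)*(b^5 - 16*b^4 + 93*b^3 - 230*b^2 + 200*b) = b*(b + 3)*(b^4 - 16*b^3 + 93*b^2 - 230*b + 200) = b*(b - 2)*(b + 3)*(b^3 - 14*b^2 + 65*b - 100) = b*(b - 5)*(b - 2)*(b + 3)*(b^2 - 9*b + 20) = b*(b - 5)^2*(b - 2)*(b + 3)*(b - 4)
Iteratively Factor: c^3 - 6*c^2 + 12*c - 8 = (c - 2)*(c^2 - 4*c + 4) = (c - 2)^2*(c - 2)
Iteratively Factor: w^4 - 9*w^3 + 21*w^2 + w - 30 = (w + 1)*(w^3 - 10*w^2 + 31*w - 30) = (w - 3)*(w + 1)*(w^2 - 7*w + 10) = (w - 3)*(w - 2)*(w + 1)*(w - 5)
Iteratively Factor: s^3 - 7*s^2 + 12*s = (s)*(s^2 - 7*s + 12) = s*(s - 3)*(s - 4)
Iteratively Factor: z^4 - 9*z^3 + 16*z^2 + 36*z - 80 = (z - 2)*(z^3 - 7*z^2 + 2*z + 40) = (z - 2)*(z + 2)*(z^2 - 9*z + 20) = (z - 4)*(z - 2)*(z + 2)*(z - 5)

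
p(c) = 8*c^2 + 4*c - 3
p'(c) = 16*c + 4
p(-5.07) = 182.36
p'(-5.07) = -77.12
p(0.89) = 6.90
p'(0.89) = 18.24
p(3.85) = 130.98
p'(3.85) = 65.60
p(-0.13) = -3.38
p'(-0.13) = 1.92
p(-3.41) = 76.38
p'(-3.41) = -50.56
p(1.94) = 34.87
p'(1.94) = 35.04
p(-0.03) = -3.11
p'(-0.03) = 3.52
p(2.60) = 61.48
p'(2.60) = 45.60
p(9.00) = 681.00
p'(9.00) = 148.00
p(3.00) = 81.00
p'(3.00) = 52.00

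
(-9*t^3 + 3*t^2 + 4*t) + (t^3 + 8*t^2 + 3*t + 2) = -8*t^3 + 11*t^2 + 7*t + 2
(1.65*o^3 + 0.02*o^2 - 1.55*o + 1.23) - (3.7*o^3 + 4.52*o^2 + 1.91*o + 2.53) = -2.05*o^3 - 4.5*o^2 - 3.46*o - 1.3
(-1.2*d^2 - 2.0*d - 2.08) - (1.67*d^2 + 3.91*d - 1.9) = -2.87*d^2 - 5.91*d - 0.18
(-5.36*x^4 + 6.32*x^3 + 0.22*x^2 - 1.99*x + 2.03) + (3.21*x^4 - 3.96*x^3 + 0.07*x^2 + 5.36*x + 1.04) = -2.15*x^4 + 2.36*x^3 + 0.29*x^2 + 3.37*x + 3.07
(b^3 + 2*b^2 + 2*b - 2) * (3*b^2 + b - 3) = 3*b^5 + 7*b^4 + 5*b^3 - 10*b^2 - 8*b + 6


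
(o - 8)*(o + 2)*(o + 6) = o^3 - 52*o - 96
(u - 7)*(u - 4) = u^2 - 11*u + 28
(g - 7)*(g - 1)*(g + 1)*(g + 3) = g^4 - 4*g^3 - 22*g^2 + 4*g + 21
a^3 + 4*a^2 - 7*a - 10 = (a - 2)*(a + 1)*(a + 5)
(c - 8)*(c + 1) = c^2 - 7*c - 8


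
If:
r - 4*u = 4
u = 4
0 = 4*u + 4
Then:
No Solution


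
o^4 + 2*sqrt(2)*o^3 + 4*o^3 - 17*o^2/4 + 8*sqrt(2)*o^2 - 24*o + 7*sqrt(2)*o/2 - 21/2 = (o + 1/2)*(o + 7/2)*(o - sqrt(2))*(o + 3*sqrt(2))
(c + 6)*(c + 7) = c^2 + 13*c + 42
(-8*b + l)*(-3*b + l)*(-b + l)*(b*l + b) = -24*b^4*l - 24*b^4 + 35*b^3*l^2 + 35*b^3*l - 12*b^2*l^3 - 12*b^2*l^2 + b*l^4 + b*l^3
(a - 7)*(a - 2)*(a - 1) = a^3 - 10*a^2 + 23*a - 14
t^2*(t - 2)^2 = t^4 - 4*t^3 + 4*t^2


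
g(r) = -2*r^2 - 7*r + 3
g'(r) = -4*r - 7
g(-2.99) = 6.05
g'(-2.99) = 4.96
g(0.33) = 0.47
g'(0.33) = -8.32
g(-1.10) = 8.28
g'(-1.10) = -2.60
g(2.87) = -33.56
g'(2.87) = -18.48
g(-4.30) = -3.88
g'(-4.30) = 10.20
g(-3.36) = 3.94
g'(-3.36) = 6.44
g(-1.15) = 8.40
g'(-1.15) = -2.40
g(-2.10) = 8.88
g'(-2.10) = 1.40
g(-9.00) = -96.00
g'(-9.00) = 29.00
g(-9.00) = -96.00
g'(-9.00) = 29.00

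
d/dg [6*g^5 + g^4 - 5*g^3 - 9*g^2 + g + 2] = 30*g^4 + 4*g^3 - 15*g^2 - 18*g + 1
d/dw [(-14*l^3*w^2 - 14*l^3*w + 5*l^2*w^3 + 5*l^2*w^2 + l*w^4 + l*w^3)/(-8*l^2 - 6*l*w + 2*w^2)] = l*(112*l^4*w + 56*l^4 - 18*l^3*w^2 - 40*l^3*w - 46*l^2*w^3 - 13*l^2*w^2 - 4*l*w^4 - 6*l*w^3 + 2*w^5 + w^4)/(2*(16*l^4 + 24*l^3*w + l^2*w^2 - 6*l*w^3 + w^4))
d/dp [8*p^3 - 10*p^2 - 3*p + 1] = 24*p^2 - 20*p - 3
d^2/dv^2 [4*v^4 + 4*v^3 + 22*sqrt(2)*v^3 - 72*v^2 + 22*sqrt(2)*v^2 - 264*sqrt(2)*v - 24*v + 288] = 48*v^2 + 24*v + 132*sqrt(2)*v - 144 + 44*sqrt(2)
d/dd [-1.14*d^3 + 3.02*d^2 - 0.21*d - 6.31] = -3.42*d^2 + 6.04*d - 0.21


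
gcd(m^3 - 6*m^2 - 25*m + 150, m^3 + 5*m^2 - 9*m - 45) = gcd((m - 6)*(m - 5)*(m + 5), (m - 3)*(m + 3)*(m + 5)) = m + 5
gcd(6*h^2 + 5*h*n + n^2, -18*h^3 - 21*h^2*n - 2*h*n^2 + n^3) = 3*h + n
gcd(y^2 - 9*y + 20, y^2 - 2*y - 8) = y - 4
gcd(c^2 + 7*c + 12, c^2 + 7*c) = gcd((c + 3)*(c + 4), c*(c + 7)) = 1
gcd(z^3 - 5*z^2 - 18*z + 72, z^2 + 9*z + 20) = z + 4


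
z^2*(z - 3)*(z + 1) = z^4 - 2*z^3 - 3*z^2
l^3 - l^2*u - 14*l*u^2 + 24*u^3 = (l - 3*u)*(l - 2*u)*(l + 4*u)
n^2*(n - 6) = n^3 - 6*n^2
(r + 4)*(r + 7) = r^2 + 11*r + 28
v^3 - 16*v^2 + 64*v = v*(v - 8)^2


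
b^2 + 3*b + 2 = (b + 1)*(b + 2)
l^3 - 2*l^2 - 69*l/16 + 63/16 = (l - 3)*(l - 3/4)*(l + 7/4)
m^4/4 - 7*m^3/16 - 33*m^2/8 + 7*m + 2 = (m/4 + 1)*(m - 4)*(m - 2)*(m + 1/4)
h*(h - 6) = h^2 - 6*h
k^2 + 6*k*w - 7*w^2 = (k - w)*(k + 7*w)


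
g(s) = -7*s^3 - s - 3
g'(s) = -21*s^2 - 1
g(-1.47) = 20.71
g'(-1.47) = -46.38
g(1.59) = -32.73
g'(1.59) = -54.09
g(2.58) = -125.79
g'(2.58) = -140.78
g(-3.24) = 238.33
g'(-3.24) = -221.45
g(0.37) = -3.72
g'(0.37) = -3.87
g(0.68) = -5.88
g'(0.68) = -10.71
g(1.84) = -48.45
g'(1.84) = -72.10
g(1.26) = -18.26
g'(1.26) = -34.34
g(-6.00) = 1515.00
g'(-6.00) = -757.00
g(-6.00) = 1515.00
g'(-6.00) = -757.00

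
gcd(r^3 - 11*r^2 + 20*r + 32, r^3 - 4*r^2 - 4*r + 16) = r - 4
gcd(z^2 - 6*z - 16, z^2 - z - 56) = z - 8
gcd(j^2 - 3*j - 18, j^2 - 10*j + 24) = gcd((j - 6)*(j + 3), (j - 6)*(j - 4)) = j - 6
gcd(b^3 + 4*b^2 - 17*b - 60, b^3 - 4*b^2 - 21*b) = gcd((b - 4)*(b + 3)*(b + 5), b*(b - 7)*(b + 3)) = b + 3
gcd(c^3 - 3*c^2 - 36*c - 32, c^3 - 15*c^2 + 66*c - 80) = c - 8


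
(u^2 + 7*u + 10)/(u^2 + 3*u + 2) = (u + 5)/(u + 1)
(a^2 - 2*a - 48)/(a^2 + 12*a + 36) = (a - 8)/(a + 6)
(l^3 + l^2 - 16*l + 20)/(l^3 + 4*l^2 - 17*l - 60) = (l^2 - 4*l + 4)/(l^2 - l - 12)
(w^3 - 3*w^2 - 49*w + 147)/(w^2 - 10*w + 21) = w + 7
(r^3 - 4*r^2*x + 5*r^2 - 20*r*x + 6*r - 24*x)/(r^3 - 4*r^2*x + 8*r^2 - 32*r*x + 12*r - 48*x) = (r + 3)/(r + 6)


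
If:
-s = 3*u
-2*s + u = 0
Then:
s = 0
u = 0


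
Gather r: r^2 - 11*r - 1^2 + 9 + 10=r^2 - 11*r + 18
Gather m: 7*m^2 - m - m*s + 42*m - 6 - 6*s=7*m^2 + m*(41 - s) - 6*s - 6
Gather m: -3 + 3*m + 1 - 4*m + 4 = 2 - m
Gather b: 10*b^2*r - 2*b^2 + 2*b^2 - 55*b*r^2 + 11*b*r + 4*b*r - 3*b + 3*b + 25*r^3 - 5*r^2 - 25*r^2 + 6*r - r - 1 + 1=10*b^2*r + b*(-55*r^2 + 15*r) + 25*r^3 - 30*r^2 + 5*r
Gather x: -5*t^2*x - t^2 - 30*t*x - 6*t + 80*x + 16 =-t^2 - 6*t + x*(-5*t^2 - 30*t + 80) + 16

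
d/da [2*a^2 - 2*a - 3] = 4*a - 2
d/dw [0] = 0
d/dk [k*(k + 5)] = 2*k + 5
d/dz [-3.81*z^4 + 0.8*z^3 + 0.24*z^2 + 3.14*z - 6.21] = -15.24*z^3 + 2.4*z^2 + 0.48*z + 3.14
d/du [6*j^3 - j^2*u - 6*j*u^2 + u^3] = -j^2 - 12*j*u + 3*u^2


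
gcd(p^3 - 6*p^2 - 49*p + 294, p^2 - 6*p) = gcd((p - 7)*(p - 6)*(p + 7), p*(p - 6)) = p - 6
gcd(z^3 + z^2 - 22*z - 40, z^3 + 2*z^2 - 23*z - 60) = z^2 - z - 20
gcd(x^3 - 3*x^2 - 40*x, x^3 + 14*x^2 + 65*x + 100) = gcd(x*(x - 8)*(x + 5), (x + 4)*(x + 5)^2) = x + 5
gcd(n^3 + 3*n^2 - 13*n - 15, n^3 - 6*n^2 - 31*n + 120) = n^2 + 2*n - 15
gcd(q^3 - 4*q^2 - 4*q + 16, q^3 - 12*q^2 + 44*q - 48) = q^2 - 6*q + 8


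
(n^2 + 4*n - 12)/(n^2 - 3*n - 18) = (-n^2 - 4*n + 12)/(-n^2 + 3*n + 18)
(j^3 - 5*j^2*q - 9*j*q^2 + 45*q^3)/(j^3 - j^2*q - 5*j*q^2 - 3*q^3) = (j^2 - 2*j*q - 15*q^2)/(j^2 + 2*j*q + q^2)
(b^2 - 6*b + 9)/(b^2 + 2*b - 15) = (b - 3)/(b + 5)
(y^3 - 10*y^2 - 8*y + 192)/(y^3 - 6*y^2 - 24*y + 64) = (y - 6)/(y - 2)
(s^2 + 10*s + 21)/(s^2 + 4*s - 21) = (s + 3)/(s - 3)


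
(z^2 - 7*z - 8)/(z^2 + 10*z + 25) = (z^2 - 7*z - 8)/(z^2 + 10*z + 25)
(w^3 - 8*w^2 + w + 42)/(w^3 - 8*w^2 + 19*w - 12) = (w^2 - 5*w - 14)/(w^2 - 5*w + 4)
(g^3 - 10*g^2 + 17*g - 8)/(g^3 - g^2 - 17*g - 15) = (-g^3 + 10*g^2 - 17*g + 8)/(-g^3 + g^2 + 17*g + 15)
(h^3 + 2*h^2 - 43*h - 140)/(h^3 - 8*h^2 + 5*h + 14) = (h^2 + 9*h + 20)/(h^2 - h - 2)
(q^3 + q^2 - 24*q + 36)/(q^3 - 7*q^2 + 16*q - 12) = (q + 6)/(q - 2)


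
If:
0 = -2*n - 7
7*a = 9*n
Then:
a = -9/2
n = -7/2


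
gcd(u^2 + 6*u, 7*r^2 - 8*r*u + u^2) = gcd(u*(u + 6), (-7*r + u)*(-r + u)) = 1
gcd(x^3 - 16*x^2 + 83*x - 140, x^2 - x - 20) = x - 5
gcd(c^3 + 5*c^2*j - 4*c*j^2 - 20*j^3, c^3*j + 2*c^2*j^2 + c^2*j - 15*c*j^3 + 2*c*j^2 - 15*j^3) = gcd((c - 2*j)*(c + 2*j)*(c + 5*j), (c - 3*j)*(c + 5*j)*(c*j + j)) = c + 5*j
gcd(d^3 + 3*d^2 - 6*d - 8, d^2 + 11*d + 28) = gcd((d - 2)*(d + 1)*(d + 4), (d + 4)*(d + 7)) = d + 4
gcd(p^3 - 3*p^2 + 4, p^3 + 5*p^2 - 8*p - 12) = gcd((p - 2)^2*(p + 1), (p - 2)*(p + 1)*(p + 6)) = p^2 - p - 2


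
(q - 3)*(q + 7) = q^2 + 4*q - 21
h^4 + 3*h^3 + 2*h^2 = h^2*(h + 1)*(h + 2)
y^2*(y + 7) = y^3 + 7*y^2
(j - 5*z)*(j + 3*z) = j^2 - 2*j*z - 15*z^2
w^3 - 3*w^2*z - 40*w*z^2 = w*(w - 8*z)*(w + 5*z)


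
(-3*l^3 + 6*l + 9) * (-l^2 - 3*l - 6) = 3*l^5 + 9*l^4 + 12*l^3 - 27*l^2 - 63*l - 54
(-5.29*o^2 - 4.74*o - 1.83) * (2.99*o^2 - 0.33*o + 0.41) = -15.8171*o^4 - 12.4269*o^3 - 6.0764*o^2 - 1.3395*o - 0.7503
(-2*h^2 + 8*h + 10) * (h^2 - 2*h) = -2*h^4 + 12*h^3 - 6*h^2 - 20*h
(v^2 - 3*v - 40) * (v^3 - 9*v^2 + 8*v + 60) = v^5 - 12*v^4 - 5*v^3 + 396*v^2 - 500*v - 2400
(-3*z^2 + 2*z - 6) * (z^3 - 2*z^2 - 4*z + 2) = -3*z^5 + 8*z^4 + 2*z^3 - 2*z^2 + 28*z - 12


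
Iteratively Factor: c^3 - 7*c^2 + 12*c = (c - 3)*(c^2 - 4*c) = (c - 4)*(c - 3)*(c)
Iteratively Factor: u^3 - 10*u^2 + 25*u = (u)*(u^2 - 10*u + 25) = u*(u - 5)*(u - 5)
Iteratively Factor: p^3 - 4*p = (p)*(p^2 - 4) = p*(p + 2)*(p - 2)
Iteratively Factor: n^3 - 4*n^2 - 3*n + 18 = (n - 3)*(n^2 - n - 6) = (n - 3)*(n + 2)*(n - 3)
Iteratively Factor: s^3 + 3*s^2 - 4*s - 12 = (s + 3)*(s^2 - 4) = (s - 2)*(s + 3)*(s + 2)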